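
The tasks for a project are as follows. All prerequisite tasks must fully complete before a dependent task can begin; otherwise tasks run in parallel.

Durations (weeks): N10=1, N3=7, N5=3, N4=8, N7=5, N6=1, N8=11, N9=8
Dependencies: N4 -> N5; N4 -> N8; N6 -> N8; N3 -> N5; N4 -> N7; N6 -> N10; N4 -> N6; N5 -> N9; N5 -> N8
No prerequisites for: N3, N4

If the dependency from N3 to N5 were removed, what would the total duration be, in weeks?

22

With the dependency in place, N4→N5→N8 = 8+3+11 = 22 sets the finish at 22 weeks.
Dropping N3→N5 doesn't change N5's earliest start (8); another predecessor still binds.
After: N4→N5→N8 = 8+3+11 = 22 → 22 weeks.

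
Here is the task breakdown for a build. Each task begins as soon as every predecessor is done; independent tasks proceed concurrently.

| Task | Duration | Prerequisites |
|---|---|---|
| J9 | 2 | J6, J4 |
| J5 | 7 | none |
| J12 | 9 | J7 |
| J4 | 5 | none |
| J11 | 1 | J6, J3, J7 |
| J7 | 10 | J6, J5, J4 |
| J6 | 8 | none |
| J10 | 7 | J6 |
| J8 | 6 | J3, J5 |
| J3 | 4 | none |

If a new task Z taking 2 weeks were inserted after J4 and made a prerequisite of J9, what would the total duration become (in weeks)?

Originally the plan takes 27 weeks.
With Z inserted, J9 now waits for max(J6, J4, Z).
New critical path: J6→J7→J12 = 8+10+9 = 27 ⇒ 27 weeks.

27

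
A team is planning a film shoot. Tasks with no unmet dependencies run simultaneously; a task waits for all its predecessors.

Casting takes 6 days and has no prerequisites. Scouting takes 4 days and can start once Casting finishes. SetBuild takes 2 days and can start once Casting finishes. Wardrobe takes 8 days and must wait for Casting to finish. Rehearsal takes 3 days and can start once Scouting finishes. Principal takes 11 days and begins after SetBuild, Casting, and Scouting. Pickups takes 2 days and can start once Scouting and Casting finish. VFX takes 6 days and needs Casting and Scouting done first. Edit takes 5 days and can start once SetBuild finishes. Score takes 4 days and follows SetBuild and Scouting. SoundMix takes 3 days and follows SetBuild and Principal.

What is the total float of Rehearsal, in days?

11

Critical path: Casting→Scouting→Principal→SoundMix = 6+4+11+3 = 24, so the finish is 24 days.
The longest chain containing Rehearsal totals 13 days.
Float = 24 − 13 = 11.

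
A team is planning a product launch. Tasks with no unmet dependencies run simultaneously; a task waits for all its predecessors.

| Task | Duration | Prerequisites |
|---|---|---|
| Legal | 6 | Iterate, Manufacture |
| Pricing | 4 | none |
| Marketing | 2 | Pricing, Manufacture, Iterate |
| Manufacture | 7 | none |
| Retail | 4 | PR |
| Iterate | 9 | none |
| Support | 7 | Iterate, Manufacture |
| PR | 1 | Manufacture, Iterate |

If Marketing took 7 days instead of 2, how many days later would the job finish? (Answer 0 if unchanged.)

0

As given, the longest chain is Iterate→Support = 9+7 = 16, so the finish is 16 days.
Marketing has 5 days of float (longest path through it is 11).
New critical path: Iterate→Marketing = 9+7 = 16 ⇒ 16 days.
Change in finish: 16 − 16 = +0 days.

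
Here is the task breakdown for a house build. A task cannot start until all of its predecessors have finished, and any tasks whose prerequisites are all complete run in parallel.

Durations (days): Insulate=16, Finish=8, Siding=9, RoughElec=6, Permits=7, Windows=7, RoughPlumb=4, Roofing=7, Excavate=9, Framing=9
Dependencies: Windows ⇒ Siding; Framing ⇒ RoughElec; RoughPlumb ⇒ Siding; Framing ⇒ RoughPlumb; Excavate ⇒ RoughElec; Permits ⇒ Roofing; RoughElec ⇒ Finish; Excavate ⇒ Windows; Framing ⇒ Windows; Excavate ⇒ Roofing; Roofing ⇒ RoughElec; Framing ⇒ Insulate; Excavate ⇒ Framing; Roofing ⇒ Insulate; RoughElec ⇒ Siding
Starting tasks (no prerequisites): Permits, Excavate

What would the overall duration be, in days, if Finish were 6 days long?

Baseline: Excavate→Framing→Windows→Siding = 9+9+7+9 = 34 → 34 days.
Finish is off the critical path — its longest chain is 32 days, giving 2 of slack.
The critical path is still Excavate→Framing→Windows→Siding; finish is now 34 days.

34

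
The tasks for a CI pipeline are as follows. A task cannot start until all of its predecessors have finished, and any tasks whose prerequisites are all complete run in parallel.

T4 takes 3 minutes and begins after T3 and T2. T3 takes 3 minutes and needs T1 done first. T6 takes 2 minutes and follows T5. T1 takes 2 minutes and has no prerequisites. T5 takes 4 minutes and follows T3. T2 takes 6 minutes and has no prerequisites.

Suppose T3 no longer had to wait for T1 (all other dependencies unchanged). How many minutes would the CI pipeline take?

Before: longest chain T1→T3→T5→T6 = 2+3+4+2 = 11, finish 11.
Without T1→T3, T3's earliest start moves from 2 to 0.
The longest chain is now T2→T4 = 6+3 = 9, so the CI pipeline takes 9 minutes.

9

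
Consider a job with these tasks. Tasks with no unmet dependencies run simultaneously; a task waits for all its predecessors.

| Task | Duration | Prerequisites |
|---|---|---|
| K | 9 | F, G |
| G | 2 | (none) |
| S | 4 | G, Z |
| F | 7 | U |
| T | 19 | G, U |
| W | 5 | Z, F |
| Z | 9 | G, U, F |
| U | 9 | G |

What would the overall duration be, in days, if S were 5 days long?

Actual critical path: G→U→F→Z→W = 2+9+7+9+5 = 32 ⇒ 32 days.
S is off the critical path — its longest chain is 31 days, giving 1 of slack.
No other chain overtakes it, so the finish is 32 days.

32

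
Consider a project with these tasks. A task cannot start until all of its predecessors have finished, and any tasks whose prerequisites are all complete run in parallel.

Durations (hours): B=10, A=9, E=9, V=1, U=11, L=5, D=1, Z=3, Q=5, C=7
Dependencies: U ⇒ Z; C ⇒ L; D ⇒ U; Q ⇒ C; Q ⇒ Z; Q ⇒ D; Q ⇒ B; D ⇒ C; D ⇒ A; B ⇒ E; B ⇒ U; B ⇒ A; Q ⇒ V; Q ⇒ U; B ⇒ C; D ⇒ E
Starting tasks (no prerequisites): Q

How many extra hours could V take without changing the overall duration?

23

Critical path: Q→B→U→Z = 5+10+11+3 = 29, so the finish is 29 hours.
Longest path through V: 6 hours (earliest finish 6, latest finish 29).
So V can slip 29 − 6 = 23 hours.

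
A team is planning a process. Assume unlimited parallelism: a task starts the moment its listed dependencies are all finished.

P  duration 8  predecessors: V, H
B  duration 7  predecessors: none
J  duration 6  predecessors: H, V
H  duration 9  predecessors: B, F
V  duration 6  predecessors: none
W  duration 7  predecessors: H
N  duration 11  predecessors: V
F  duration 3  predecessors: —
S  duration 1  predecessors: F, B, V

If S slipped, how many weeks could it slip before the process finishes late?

16

B→H→P = 7+9+8 = 24 sets the makespan at 24 weeks.
Longest path through S: 8 weeks (earliest finish 8, latest finish 24).
So S can slip 24 − 8 = 16 weeks.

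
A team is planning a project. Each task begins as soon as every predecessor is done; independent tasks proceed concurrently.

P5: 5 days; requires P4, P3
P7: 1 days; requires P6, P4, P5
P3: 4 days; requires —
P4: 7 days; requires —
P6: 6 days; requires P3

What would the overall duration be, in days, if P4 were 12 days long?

Actual critical path: P4→P5→P7 = 7+5+1 = 13 ⇒ 13 days.
P4 is on the critical path; changing it to 12 makes that path 18 days.
That remains the longest chain; total 18 days.

18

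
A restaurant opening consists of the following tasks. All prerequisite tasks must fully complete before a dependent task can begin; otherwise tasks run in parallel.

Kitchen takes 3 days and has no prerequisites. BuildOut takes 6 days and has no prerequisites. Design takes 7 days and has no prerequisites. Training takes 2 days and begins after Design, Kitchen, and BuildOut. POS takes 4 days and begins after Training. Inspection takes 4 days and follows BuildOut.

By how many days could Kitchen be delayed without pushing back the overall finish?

Design→Training→POS = 7+2+4 = 13 sets the makespan at 13 days.
Longest path through Kitchen: 9 days (earliest finish 3, latest finish 7).
Float = 13 − 9 = 4.

4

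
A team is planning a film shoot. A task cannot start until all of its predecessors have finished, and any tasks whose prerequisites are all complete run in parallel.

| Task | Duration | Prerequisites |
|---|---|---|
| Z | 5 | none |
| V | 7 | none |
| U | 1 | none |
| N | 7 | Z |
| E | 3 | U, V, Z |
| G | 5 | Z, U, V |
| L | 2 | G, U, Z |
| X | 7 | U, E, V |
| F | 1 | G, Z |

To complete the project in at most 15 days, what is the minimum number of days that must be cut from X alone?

Current finish: 17 days; target: 15.
X is on every critical path, so each day cut from X cuts the finish by one (this holds down to a finish of 14).
Need 17 − 15 = 2 days off X → X becomes 5 days, finish becomes 15.

2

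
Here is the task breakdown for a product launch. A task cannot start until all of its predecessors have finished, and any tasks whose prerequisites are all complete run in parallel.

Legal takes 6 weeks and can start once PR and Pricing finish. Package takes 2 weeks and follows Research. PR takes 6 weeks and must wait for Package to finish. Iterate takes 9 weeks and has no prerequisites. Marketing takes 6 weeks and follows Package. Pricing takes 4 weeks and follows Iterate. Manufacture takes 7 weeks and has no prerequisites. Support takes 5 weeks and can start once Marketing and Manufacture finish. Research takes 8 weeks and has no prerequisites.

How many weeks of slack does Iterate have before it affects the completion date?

Research→Package→PR→Legal = 8+2+6+6 = 22 sets the makespan at 22 weeks.
Iterate finishes as early as 9 and must finish by 12.
So Iterate can slip 12 − 9 = 3 weeks.

3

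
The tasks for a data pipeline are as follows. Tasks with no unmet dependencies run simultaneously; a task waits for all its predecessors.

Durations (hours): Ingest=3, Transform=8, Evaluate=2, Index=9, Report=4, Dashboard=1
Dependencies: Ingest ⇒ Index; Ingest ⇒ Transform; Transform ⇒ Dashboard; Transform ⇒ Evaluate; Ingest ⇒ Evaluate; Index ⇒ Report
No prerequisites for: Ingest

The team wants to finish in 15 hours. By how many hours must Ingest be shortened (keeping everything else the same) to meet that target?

Current finish: 16 hours; target: 15.
Ingest is on every critical path, so each hour cut from Ingest cuts the finish by one (this holds down to a finish of 14).
Need 16 − 15 = 1 hour off Ingest → Ingest becomes 2 hours, finish becomes 15.

1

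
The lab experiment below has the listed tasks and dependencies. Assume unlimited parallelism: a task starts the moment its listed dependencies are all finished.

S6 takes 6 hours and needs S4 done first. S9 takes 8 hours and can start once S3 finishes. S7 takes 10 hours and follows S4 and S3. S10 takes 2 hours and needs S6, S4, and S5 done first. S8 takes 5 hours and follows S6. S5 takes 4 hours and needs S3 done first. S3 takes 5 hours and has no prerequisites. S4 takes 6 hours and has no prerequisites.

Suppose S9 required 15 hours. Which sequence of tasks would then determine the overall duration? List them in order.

Actual critical path: S4→S6→S8 = 6+6+5 = 17 ⇒ 17 hours.
S9 is off the critical path — its longest chain is 13 hours, giving 4 of slack.
Now S3→S9 = 5+15 = 20 is longest, so the finish becomes 20 hours.

S3, S9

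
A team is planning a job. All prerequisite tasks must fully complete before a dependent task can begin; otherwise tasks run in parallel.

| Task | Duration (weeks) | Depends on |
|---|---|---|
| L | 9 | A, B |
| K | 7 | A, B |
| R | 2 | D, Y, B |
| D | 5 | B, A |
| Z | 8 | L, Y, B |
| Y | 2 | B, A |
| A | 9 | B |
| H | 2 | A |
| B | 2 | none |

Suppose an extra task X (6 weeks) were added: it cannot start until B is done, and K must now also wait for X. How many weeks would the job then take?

28

Originally the job takes 28 weeks.
With X inserted, K now waits for max(A, B, X).
New critical path: B→A→L→Z = 2+9+9+8 = 28 ⇒ 28 weeks.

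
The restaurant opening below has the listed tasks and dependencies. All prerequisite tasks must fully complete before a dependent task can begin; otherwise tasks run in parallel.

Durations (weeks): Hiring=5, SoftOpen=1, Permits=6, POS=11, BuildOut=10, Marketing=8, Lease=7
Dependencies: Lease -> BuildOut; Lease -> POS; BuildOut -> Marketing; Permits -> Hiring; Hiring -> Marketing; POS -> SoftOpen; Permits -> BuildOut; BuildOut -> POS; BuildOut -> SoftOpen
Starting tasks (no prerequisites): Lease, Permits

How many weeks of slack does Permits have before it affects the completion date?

Lease→BuildOut→POS→SoftOpen = 7+10+11+1 = 29 sets the makespan at 29 weeks.
The longest chain containing Permits totals 28 weeks.
Float = 29 − 28 = 1.

1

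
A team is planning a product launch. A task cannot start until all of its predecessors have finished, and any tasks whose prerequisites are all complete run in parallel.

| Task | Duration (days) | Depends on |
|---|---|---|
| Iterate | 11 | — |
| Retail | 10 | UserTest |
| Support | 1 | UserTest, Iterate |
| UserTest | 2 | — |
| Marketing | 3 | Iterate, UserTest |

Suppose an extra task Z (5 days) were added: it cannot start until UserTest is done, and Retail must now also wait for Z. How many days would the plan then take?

17

Originally the plan takes 14 days.
With Z inserted, Retail now waits for max(UserTest, Z).
New critical path: UserTest→Z→Retail = 2+5+10 = 17 ⇒ 17 days.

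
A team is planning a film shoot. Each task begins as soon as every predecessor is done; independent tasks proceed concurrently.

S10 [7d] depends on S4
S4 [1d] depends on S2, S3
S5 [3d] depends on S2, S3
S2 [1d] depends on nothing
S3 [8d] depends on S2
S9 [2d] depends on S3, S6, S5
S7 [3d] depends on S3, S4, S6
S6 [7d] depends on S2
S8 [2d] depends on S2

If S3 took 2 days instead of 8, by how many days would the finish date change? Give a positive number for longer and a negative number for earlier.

-6

Critical path before the change: S2→S3→S4→S10 = 1+8+1+7 = 17 giving 17 days.
Since S3 is critical, the -6 change carries straight to that chain (now 11 days).
That remains the longest chain; total 11 days.
Change in finish: 11 − 17 = -6 days.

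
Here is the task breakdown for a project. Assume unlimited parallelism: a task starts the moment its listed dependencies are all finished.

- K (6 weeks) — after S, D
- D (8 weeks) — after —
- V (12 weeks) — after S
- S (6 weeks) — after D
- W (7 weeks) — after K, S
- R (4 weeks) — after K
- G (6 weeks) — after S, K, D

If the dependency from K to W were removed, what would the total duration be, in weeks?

26

Original critical path: D→S→K→W = 8+6+6+7 = 27 ⇒ 27 weeks.
Without K→W, W's earliest start moves from 20 to 14.
The longest chain is now D→S→K→G = 8+6+6+6 = 26, so the plan takes 26 weeks.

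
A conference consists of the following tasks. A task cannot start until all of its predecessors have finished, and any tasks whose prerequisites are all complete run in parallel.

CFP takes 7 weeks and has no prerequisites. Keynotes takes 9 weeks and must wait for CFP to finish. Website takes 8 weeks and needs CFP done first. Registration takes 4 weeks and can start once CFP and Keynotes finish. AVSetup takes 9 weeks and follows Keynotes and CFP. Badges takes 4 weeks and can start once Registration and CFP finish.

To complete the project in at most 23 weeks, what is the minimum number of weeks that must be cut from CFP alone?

Current finish: 25 weeks; target: 23.
CFP is on every critical path, so each week cut from CFP cuts the finish by one (this holds down to a finish of 19).
Need 25 − 23 = 2 weeks off CFP → CFP becomes 5 weeks, finish becomes 23.

2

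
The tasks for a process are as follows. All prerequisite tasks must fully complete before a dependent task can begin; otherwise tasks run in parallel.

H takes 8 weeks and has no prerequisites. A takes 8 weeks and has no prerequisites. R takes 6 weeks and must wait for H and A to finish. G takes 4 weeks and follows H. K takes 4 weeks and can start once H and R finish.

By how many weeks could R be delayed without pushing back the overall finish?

H→R→K = 8+6+4 = 18 sets the makespan at 18 weeks.
Longest path through R: 18 weeks (earliest finish 14, latest finish 14).
So R can slip 14 − 14 = 0 weeks.

0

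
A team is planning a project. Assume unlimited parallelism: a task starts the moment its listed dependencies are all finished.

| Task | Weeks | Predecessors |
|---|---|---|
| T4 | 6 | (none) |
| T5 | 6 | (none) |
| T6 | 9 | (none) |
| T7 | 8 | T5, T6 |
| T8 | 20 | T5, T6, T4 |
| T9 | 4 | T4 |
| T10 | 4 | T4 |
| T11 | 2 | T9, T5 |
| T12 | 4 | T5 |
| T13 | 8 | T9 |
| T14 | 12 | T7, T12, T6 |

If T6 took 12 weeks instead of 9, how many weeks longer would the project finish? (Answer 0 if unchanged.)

3

As given, the longest chain is T6→T7→T14 = 9+8+12 = 29, so the finish is 29 weeks.
T6 lies on that path, so at 12 weeks the path becomes 32 weeks.
No other chain overtakes it, so the finish is 32 weeks.
Change in finish: 32 − 29 = +3 weeks.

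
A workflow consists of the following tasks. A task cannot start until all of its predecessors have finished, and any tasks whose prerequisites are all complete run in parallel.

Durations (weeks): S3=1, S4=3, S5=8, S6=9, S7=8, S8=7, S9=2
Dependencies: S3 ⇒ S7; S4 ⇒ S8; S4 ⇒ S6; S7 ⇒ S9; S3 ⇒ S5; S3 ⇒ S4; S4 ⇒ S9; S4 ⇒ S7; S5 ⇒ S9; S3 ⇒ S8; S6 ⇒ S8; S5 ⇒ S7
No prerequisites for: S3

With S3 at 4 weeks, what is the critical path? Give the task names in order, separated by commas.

Actual critical path: S3→S4→S6→S8 = 1+3+9+7 = 20 ⇒ 20 weeks.
S3 is on the critical path; changing it to 4 makes that path 23 weeks.
The critical path is still S3→S4→S6→S8; finish is now 23 weeks.

S3, S4, S6, S8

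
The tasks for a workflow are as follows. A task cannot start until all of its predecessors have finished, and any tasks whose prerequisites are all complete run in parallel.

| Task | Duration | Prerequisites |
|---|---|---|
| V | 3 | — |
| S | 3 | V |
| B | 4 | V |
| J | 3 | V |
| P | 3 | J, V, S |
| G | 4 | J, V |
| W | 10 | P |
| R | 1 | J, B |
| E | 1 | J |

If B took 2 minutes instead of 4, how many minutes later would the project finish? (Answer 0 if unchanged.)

The binding path is V→S→P→W = 3+3+3+10 = 19; finish at 19 minutes.
B has 11 minutes of float (longest path through it is 8).
No other chain overtakes it, so the finish is 19 minutes.
Change in finish: 19 − 19 = +0 minutes.

0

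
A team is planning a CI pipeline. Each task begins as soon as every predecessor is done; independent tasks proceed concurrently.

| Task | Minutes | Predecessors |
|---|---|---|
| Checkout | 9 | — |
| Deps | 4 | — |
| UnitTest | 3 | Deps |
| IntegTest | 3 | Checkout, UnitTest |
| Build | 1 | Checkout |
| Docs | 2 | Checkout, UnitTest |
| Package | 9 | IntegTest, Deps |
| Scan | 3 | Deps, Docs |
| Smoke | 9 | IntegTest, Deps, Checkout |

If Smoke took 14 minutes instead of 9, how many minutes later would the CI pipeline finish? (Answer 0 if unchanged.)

5

As given, the longest chain is Checkout→IntegTest→Smoke = 9+3+9 = 21, so the finish is 21 minutes.
Smoke is on the critical path; changing it to 14 makes that path 26 minutes.
The critical path is still Checkout→IntegTest→Smoke; finish is now 26 minutes.
Change in finish: 26 − 21 = +5 minutes.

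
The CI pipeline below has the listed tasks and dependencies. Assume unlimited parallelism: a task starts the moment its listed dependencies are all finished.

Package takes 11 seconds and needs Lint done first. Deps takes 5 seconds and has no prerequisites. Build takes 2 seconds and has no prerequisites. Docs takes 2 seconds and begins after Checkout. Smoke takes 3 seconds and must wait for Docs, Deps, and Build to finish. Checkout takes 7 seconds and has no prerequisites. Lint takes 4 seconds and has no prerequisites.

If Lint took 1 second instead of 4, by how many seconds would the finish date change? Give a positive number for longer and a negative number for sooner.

-3

Critical path before the change: Lint→Package = 4+11 = 15 giving 15 seconds.
Lint is on the critical path; changing it to 1 makes that path 12 seconds.
The binding chain switches to Checkout→Docs→Smoke = 7+2+3 = 12; finish 12 seconds.
Change in finish: 12 − 15 = -3 seconds.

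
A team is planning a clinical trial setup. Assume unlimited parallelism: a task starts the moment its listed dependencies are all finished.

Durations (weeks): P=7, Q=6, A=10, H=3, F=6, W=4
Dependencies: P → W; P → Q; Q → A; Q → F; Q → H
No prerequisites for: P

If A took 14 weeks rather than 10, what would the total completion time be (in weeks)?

27

The binding path is P→Q→A = 7+6+10 = 23; finish at 23 weeks.
A is on the critical path; changing it to 14 makes that path 27 weeks.
No other chain overtakes it, so the finish is 27 weeks.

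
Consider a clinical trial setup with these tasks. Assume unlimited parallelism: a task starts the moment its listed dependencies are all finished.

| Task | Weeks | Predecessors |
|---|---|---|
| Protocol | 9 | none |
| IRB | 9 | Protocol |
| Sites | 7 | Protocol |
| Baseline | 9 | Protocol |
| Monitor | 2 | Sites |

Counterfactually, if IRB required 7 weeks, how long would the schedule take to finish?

18

Critical path before the change: Protocol→IRB = 9+9 = 18 giving 18 weeks.
Since IRB is critical, the -2 change carries straight to that chain (now 16 weeks).
Now Protocol→Sites→Monitor = 9+7+2 = 18 is longest, so the finish becomes 18 weeks.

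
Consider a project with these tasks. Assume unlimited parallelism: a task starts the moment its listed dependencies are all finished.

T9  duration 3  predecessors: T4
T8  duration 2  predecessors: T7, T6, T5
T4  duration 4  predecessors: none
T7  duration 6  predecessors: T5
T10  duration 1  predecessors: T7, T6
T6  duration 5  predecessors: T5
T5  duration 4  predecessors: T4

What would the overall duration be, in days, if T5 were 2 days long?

14

Critical path before the change: T4→T5→T7→T8 = 4+4+6+2 = 16 giving 16 days.
T5 lies on that path, so at 2 days the path becomes 14 days.
That remains the longest chain; total 14 days.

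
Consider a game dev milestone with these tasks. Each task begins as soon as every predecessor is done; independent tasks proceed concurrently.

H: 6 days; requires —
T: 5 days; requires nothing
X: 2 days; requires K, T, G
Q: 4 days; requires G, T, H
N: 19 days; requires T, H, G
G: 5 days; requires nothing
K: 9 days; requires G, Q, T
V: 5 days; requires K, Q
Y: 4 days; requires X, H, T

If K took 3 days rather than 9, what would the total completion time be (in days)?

25

As given, the longest chain is H→Q→K→X→Y = 6+4+9+2+4 = 25, so the finish is 25 days.
K is on the critical path; changing it to 3 makes that path 19 days.
The binding chain switches to H→N = 6+19 = 25; finish 25 days.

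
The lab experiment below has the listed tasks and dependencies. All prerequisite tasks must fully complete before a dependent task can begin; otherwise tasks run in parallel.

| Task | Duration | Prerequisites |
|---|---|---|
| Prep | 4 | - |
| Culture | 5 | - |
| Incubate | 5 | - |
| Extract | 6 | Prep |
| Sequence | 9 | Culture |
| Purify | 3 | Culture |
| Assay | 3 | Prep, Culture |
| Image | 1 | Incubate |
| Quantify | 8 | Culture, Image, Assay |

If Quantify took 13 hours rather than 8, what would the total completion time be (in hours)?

21

Baseline: Culture→Assay→Quantify = 5+3+8 = 16 → 16 hours.
Quantify is on the critical path; changing it to 13 makes that path 21 hours.
The critical path is still Culture→Assay→Quantify; finish is now 21 hours.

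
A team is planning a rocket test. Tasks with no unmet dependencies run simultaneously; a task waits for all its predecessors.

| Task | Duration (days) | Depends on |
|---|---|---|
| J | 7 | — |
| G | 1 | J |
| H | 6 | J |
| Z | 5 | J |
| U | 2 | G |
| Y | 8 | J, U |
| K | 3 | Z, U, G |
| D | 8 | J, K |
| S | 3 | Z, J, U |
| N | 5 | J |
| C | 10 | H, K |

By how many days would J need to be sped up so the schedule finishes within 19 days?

6

Current finish: 25 days; target: 19.
J is on every critical path, so each day cut from J cuts the finish by one (this holds down to a finish of 19).
Need 25 − 19 = 6 days off J → J becomes 1 day, finish becomes 19.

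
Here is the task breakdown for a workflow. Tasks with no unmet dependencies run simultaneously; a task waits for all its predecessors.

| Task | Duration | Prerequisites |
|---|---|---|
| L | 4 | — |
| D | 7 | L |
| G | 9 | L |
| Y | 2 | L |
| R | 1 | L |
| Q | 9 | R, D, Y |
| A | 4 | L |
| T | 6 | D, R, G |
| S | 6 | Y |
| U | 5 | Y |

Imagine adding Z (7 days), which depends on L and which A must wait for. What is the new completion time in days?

20

Originally the workflow takes 20 days.
With Z inserted, A now waits for max(L, Z).
New critical path: L→D→Q = 4+7+9 = 20 ⇒ 20 days.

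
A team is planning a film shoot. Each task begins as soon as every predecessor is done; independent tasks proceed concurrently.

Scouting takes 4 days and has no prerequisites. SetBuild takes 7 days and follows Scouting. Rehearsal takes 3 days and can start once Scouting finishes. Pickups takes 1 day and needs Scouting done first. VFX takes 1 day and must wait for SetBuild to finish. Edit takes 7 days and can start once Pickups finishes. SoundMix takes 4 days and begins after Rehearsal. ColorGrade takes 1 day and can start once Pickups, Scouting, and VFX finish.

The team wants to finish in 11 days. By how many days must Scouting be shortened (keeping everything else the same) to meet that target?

Current finish: 13 days; target: 11.
Scouting is on every critical path, so each day cut from Scouting cuts the finish by one (this holds down to a finish of 10).
Need 13 − 11 = 2 days off Scouting → Scouting becomes 2 days, finish becomes 11.

2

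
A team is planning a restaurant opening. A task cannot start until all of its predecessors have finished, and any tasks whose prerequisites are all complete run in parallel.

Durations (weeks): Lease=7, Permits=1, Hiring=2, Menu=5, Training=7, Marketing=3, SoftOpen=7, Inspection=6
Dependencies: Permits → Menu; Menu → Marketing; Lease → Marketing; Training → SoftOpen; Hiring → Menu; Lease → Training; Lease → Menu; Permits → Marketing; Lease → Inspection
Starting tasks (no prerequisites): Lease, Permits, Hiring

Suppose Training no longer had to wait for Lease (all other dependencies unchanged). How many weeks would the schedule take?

Original critical path: Lease→Training→SoftOpen = 7+7+7 = 21 ⇒ 21 weeks.
Without Lease→Training, Training's earliest start moves from 7 to 0.
After: Lease→Menu→Marketing = 7+5+3 = 15 → 15 weeks.

15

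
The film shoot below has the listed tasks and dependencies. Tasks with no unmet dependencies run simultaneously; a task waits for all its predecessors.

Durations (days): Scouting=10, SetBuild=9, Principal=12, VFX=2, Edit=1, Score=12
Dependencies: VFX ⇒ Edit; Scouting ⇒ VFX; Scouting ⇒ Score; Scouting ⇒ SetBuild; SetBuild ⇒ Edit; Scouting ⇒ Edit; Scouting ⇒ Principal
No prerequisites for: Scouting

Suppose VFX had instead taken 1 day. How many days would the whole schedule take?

The binding path is Scouting→Principal = 10+12 = 22; finish at 22 days.
VFX has 9 days of float (longest path through it is 13).
The critical path is still Scouting→Principal; finish is now 22 days.

22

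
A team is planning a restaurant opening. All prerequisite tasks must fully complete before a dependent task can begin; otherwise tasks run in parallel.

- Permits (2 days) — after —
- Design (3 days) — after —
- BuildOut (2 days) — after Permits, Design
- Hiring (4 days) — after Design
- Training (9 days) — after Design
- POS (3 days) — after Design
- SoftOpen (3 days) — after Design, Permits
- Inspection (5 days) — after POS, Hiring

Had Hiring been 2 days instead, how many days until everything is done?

The binding path is Design→Hiring→Inspection = 3+4+5 = 12; finish at 12 days.
Hiring is on the critical path; changing it to 2 makes that path 10 days.
The binding chain switches to Design→Training = 3+9 = 12; finish 12 days.

12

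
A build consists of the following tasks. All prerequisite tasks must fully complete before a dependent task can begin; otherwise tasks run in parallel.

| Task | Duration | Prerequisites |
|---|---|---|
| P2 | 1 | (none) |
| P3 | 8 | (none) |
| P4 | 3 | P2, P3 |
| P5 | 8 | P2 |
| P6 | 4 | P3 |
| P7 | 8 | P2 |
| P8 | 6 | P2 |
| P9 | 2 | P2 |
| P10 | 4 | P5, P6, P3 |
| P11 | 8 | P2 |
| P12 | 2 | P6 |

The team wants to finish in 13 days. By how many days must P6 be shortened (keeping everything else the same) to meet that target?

Current finish: 16 days; target: 13.
P6 is on every critical path, so each day cut from P6 cuts the finish by one (this holds down to a finish of 13).
Need 16 − 13 = 3 days off P6 → P6 becomes 1 day, finish becomes 13.

3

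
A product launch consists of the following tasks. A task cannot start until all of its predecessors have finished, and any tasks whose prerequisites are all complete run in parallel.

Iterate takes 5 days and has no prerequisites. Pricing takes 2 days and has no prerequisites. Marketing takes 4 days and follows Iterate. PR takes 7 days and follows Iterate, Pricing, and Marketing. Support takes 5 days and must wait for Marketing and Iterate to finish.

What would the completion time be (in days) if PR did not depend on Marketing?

Before: longest chain Iterate→Marketing→PR = 5+4+7 = 16, finish 16.
Without Marketing→PR, PR's earliest start moves from 9 to 5.
The longest chain is now Iterate→Marketing→Support = 5+4+5 = 14, so the project takes 14 days.

14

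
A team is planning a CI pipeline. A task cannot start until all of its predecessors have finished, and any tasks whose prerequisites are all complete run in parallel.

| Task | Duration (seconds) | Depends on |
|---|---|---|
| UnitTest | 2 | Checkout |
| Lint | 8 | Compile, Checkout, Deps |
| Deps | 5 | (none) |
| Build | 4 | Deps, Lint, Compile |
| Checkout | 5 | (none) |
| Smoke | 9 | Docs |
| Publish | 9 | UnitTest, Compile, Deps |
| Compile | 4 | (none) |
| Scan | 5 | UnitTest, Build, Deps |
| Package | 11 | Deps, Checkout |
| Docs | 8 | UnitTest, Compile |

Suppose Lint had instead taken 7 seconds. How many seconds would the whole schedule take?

24

Baseline: Checkout→UnitTest→Docs→Smoke = 5+2+8+9 = 24 → 24 seconds.
The longest path through Lint is only 22 seconds, so Lint has float 2.
The critical path is still Checkout→UnitTest→Docs→Smoke; finish is now 24 seconds.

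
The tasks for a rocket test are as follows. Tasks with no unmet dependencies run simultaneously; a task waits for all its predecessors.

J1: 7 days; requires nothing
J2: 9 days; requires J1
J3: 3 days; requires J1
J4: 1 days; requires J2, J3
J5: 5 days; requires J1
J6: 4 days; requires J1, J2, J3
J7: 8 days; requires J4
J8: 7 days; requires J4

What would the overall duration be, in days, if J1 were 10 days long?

28

Critical path before the change: J1→J2→J4→J7 = 7+9+1+8 = 25 giving 25 days.
J1 is on the critical path; changing it to 10 makes that path 28 days.
The critical path is still J1→J2→J4→J7; finish is now 28 days.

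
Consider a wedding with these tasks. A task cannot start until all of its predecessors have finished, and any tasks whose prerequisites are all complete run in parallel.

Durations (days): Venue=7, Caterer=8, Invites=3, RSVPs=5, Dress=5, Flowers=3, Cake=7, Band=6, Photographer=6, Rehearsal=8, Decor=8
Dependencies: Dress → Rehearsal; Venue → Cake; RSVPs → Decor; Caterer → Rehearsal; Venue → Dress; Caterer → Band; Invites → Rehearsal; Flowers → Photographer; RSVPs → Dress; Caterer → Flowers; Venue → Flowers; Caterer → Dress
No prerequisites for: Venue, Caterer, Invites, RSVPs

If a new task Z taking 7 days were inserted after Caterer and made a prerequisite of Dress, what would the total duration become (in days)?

Originally the project takes 21 days.
With Z inserted, Dress now waits for max(Caterer, RSVPs, Venue, Z).
New critical path: Caterer→Z→Dress→Rehearsal = 8+7+5+8 = 28 ⇒ 28 days.

28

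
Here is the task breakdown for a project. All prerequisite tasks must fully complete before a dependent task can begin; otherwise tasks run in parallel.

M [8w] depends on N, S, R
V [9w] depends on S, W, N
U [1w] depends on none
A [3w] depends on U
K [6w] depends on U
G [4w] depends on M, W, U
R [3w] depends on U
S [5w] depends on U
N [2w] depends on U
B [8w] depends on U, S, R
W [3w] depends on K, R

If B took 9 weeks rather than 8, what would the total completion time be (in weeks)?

19

As given, the longest chain is U→K→W→V = 1+6+3+9 = 19, so the finish is 19 weeks.
B is off the critical path — its longest chain is 14 weeks, giving 5 of slack.
No other chain overtakes it, so the finish is 19 weeks.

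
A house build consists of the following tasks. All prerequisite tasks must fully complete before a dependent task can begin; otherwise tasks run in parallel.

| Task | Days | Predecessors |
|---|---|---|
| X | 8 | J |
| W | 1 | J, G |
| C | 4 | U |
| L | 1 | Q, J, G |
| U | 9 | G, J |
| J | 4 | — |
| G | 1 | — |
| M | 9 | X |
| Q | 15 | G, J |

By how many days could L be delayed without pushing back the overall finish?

Critical path: J→X→M = 4+8+9 = 21, so the finish is 21 days.
Longest path through L: 20 days (earliest finish 20, latest finish 21).
Slack of L = 20 − 19 = 1 day.

1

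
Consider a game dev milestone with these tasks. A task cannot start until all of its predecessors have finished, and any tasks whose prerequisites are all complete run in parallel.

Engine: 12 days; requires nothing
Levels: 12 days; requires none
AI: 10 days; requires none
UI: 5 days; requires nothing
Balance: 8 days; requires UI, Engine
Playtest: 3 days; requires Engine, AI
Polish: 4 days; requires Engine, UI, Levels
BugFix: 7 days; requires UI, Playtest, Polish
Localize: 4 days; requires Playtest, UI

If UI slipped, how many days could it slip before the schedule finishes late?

7

Engine→Polish→BugFix = 12+4+7 = 23 sets the makespan at 23 days.
The longest chain containing UI totals 16 days.
Float = 23 − 16 = 7.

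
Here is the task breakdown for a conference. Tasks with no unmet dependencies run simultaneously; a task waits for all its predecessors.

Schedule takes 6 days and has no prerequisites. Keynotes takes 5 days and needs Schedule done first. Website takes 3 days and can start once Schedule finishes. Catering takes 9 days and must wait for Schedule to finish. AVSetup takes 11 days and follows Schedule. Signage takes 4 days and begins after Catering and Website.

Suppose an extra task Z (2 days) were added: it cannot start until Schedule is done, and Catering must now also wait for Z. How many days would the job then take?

21

Originally the job takes 19 days.
With Z inserted, Catering now waits for max(Schedule, Z).
New critical path: Schedule→Z→Catering→Signage = 6+2+9+4 = 21 ⇒ 21 days.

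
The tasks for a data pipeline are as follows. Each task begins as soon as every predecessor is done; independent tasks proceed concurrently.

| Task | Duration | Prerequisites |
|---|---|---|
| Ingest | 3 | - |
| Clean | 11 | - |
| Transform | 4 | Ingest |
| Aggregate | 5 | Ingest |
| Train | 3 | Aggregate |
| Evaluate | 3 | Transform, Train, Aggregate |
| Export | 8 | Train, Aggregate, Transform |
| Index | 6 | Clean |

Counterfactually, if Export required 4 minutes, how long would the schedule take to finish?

17

Critical path before the change: Ingest→Aggregate→Train→Export = 3+5+3+8 = 19 giving 19 minutes.
Export lies on that path, so at 4 minutes the path becomes 15 minutes.
Now Clean→Index = 11+6 = 17 is longest, so the finish becomes 17 minutes.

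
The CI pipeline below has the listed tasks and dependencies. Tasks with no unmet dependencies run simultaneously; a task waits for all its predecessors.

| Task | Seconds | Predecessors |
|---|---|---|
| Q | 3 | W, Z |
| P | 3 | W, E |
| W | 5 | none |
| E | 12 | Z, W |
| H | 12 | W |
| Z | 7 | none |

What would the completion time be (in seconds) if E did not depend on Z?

20

Before: longest chain Z→E→P = 7+12+3 = 22, finish 22.
Without Z→E, E's earliest start moves from 7 to 5.
The longest chain is now W→E→P = 5+12+3 = 20, so the job takes 20 seconds.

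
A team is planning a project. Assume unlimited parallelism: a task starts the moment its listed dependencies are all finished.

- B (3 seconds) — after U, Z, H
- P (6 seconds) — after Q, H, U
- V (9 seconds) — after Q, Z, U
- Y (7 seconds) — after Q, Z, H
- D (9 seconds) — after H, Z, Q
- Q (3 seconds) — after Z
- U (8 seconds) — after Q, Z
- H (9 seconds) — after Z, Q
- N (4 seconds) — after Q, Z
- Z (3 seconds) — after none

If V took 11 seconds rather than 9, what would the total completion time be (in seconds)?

25

Baseline: Z→Q→H→D = 3+3+9+9 = 24 → 24 seconds.
V has 1 second of float (longest path through it is 23).
New critical path: Z→Q→U→V = 3+3+8+11 = 25 ⇒ 25 seconds.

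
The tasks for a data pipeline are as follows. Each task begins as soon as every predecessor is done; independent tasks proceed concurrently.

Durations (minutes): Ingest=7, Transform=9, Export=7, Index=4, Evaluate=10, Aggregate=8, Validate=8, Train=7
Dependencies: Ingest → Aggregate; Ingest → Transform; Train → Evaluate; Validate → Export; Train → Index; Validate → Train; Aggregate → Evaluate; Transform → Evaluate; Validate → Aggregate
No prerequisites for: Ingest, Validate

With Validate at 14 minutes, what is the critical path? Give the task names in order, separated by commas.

Validate, Aggregate, Evaluate

As given, the longest chain is Validate→Aggregate→Evaluate = 8+8+10 = 26, so the finish is 26 minutes.
Validate lies on that path, so at 14 minutes the path becomes 32 minutes.
No other chain overtakes it, so the finish is 32 minutes.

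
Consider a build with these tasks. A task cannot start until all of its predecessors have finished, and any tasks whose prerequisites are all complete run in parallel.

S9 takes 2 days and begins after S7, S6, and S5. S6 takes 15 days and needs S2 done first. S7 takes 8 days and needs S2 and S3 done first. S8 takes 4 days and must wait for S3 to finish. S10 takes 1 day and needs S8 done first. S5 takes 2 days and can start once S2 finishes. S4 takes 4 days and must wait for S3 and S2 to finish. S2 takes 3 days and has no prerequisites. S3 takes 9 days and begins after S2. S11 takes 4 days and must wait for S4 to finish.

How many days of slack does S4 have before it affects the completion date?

Critical path: S2→S3→S7→S9 = 3+9+8+2 = 22, so the finish is 22 days.
S4 finishes as early as 16 and must finish by 18.
Float = 22 − 20 = 2.

2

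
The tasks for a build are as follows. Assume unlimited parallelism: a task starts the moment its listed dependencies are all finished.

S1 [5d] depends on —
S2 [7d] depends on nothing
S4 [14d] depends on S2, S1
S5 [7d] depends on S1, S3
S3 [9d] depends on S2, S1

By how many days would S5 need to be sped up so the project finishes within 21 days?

2

Current finish: 23 days; target: 21.
S5 is on every critical path, so each day cut from S5 cuts the finish by one (this holds down to a finish of 21).
Need 23 − 21 = 2 days off S5 → S5 becomes 5 days, finish becomes 21.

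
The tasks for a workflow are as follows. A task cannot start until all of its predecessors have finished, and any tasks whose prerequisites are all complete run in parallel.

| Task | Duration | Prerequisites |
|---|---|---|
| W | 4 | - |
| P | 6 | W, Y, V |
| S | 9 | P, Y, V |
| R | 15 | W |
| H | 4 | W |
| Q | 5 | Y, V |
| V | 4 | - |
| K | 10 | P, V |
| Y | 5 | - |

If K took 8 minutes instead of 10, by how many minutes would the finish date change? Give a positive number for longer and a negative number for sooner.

-1

As given, the longest chain is Y→P→K = 5+6+10 = 21, so the finish is 21 minutes.
K lies on that path, so at 8 minutes the path becomes 19 minutes.
The binding chain switches to Y→P→S = 5+6+9 = 20; finish 20 minutes.
Change in finish: 20 − 21 = -1 minutes.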